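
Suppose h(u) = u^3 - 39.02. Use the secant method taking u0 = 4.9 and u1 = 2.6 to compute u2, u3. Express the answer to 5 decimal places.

h(4.9) = 78.6290000, h(2.6) = -21.4440000
u2 = 2.6000000 − (-21.4440000)·(2.6000000 − 4.9000000) / (-21.4440000 − 78.6290000) = 2.6000000 − (49.3212000)/(-100.0730000) = 3.0928522
h(3.0928522) = -9.4345958
u3 = 3.0928522 − (-9.4345958)·(3.0928522 − 2.6000000) / (-9.4345958 − (-21.4440000)) = 3.0928522 − (-4.6498615)/(12.0094042) = 3.4800372

3.09285, 3.48004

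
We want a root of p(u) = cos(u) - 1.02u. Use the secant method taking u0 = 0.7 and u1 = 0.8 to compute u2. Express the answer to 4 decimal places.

p(0.7) = 0.050842, p(0.8) = -0.119293
u2 = 0.800000 − (-0.119293)·(0.800000 − 0.700000) / (-0.119293 − 0.050842) = 0.800000 − (-0.011929)/(-0.170135) = 0.729883

0.7299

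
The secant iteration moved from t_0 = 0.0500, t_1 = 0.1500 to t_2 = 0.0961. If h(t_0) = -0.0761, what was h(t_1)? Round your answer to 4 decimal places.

The secant line through (0.0500, -0.0761) and (0.1500, h(t_1)) crosses zero at t_2 = 0.0961.
So (0.0500, -0.0761), (0.1500, h(t_1)), (0.0961, 0) are collinear:
h(t_1) = -0.0761 · (0.1500 − 0.0961) / (0.0500 − 0.0961) = -0.0761 · (0.053900)/(-0.046100) = 0.088976

0.0890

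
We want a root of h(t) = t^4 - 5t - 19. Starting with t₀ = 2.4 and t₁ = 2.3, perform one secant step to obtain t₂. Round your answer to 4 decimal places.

h(2.4) = 2.177600, h(2.3) = -2.515900
t₂ = 2.300000 − (-2.515900)·(2.300000 − 2.400000) / (-2.515900 − 2.177600) = 2.300000 − (0.251590)/(-4.693500) = 2.353604

2.3536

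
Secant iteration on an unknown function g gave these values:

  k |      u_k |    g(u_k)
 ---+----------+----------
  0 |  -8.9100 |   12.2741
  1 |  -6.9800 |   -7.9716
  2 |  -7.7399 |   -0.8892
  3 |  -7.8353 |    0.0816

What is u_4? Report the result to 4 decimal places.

-7.8273

u_4 = -7.8353 − 0.0816·(-7.8353 − (-7.7399)) / (0.0816 − (-0.8892))
   = -7.8353 − (-0.007785)/(0.970800) = -7.827281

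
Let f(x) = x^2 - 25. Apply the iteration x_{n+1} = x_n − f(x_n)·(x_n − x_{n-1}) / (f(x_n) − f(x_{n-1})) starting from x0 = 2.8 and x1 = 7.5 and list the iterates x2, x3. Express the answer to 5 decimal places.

f(2.8) = -17.1600000, f(7.5) = 31.2500000
x2 = 7.5000000 − 31.2500000·(7.5000000 − 2.8000000) / (31.2500000 − (-17.1600000)) = 7.5000000 − (146.8750000)/(48.4100000) = 4.4660194
f(4.4660194) = -5.0546706
x3 = 4.4660194 − (-5.0546706)·(4.4660194 − 7.5000000) / (-5.0546706 − 31.2500000) = 4.4660194 − (15.3357723)/(-36.3046706) = 4.8884381

4.46602, 4.88844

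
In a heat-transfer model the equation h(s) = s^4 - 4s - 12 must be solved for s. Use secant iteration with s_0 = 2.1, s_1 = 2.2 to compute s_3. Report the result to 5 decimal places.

h(2.1) = -0.9519000, h(2.2) = 2.6256000
s_2 = 2.2000000 − 2.6256000·(2.2000000 − 2.1000000) / (2.6256000 − (-0.9519000)) = 2.2000000 − (0.2625600)/(3.5775000) = 2.1266080
h(2.1266080) = -0.0537744
s_3 = 2.1266080 − (-0.0537744)·(2.1266080 − 2.2000000) / (-0.0537744 − 2.6256000) = 2.1266080 − (0.0039466)/(-2.6793744) = 2.1280809

2.12808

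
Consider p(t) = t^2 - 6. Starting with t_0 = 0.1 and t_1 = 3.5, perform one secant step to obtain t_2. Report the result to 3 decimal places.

1.764

p(0.1) = -5.99000, p(3.5) = 6.25000
t_2 = 3.50000 − 6.25000·(3.50000 − 0.10000) / (6.25000 − (-5.99000)) = 3.50000 − (21.25000)/(12.24000) = 1.76389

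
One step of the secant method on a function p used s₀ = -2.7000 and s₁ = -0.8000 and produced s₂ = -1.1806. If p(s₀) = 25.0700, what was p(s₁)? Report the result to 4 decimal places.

The secant line through (-2.7000, 25.0700) and (-0.8000, p(s₁)) crosses zero at s₂ = -1.1806.
So (-2.7000, 25.0700), (-0.8000, p(s₁)), (-1.1806, 0) are collinear:
p(s₁) = 25.0700 · (-0.8000 − (-1.1806)) / (-2.7000 − (-1.1806)) = 25.0700 · (0.380600)/(-1.519400) = -6.279875

-6.2799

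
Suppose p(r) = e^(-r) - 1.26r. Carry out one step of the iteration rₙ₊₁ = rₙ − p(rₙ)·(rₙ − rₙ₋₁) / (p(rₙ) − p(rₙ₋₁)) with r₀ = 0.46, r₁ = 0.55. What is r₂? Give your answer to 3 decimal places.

0.488

p(0.46) = 0.05168, p(0.55) = -0.11605
r₂ = 0.55000 − (-0.11605)·(0.55000 − 0.46000) / (-0.11605 − 0.05168) = 0.55000 − (-0.01044)/(-0.16773) = 0.48773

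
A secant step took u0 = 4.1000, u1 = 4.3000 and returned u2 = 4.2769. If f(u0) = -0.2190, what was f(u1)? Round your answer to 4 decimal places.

The secant line through (4.1000, -0.2190) and (4.3000, f(u1)) crosses zero at u2 = 4.2769.
So (4.1000, -0.2190), (4.3000, f(u1)), (4.2769, 0) are collinear:
f(u1) = -0.2190 · (4.3000 − 4.2769) / (4.1000 − 4.2769) = -0.2190 · (0.023100)/(-0.176900) = 0.028598

0.0286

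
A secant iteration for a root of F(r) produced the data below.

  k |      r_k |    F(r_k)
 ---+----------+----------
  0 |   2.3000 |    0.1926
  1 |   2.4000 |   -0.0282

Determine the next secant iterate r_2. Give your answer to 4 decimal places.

2.3872

r_2 = 2.4000 − (-0.0282)·(2.4000 − 2.3000) / (-0.0282 − 0.1926)
   = 2.4000 − (-0.002820)/(-0.220800) = 2.387228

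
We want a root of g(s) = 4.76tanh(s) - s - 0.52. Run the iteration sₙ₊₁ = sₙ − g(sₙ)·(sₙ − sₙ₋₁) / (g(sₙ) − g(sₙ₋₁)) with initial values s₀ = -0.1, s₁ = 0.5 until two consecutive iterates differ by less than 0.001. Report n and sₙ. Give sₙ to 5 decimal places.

n = 5, sₙ = 0.13943

g(-0.1) = -0.8944197, g(0.5) = 1.1796777
s₂ = 0.5000000 − 1.1796777·(0.6000000)/(2.0740973) = 0.1587399;  |Δ| = 0.3412601
g(0.1587399) = 0.0705788
s₃ = 0.1587399 − 0.0705788·(-0.3412601)/(-1.1090989) = 0.1370234;  |Δ| = 0.0217165
g(0.1370234) = -0.0088434
s₄ = 0.1370234 − (-0.0088434)·(-0.0217165)/(-0.0794222) = 0.1394415;  |Δ| = 0.0024181
g(0.1394415) = 0.0000313
s₅ = 0.1394415 − 0.0000313·(0.0024181)/(0.0088747) = 0.1394330;  |Δ| = 0.0000085
|s₅ − s₄| = 0.0000085 < 0.001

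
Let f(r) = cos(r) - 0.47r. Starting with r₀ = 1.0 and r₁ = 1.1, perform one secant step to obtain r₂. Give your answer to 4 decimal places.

1.0526

f(1.0) = 0.070302, f(1.1) = -0.063404
r₂ = 1.100000 − (-0.063404)·(1.100000 − 1.000000) / (-0.063404 − 0.070302) = 1.100000 − (-0.006340)/(-0.133706) = 1.052580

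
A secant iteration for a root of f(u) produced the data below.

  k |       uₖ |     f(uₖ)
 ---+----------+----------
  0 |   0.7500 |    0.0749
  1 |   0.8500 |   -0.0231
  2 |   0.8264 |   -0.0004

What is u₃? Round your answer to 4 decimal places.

u₃ = 0.8264 − (-0.0004)·(0.8264 − 0.8500) / (-0.0004 − (-0.0231))
   = 0.8264 − (0.000009)/(0.022700) = 0.825984

0.8260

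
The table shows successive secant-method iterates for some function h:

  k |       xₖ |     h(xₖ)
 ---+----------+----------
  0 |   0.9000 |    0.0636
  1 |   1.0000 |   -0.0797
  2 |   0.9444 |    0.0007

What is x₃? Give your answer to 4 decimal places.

x₃ = 0.9444 − 0.0007·(0.9444 − 1.0000) / (0.0007 − (-0.0797))
   = 0.9444 − (-0.000039)/(0.080400) = 0.944884

0.9449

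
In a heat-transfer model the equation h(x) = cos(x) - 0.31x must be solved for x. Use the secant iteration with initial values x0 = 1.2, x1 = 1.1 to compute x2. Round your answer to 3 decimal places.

1.192

h(1.2) = -0.00964, h(1.1) = 0.11260
x2 = 1.10000 − 0.11260·(1.10000 − 1.20000) / (0.11260 − (-0.00964)) = 1.10000 − (-0.01126)/(0.12224) = 1.19211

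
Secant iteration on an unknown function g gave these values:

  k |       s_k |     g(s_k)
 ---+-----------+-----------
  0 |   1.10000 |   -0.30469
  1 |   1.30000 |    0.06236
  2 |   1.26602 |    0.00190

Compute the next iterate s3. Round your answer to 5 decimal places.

1.26495

s3 = 1.26602 − 0.00190·(1.26602 − 1.30000) / (0.00190 − 0.06236)
   = 1.26602 − (-0.0000646)/(-0.0604600) = 1.2649522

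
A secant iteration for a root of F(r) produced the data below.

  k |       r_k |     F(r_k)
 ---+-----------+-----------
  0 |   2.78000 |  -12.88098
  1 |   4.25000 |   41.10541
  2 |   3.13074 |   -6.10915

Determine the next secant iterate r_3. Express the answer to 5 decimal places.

3.27556

r_3 = 3.13074 − (-6.10915)·(3.13074 − 4.25000) / (-6.10915 − 41.10541)
   = 3.13074 − (6.8377272)/(-47.2145600) = 3.2755624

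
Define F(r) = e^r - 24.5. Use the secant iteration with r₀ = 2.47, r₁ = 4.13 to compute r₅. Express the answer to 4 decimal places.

3.1973

F(2.47) = -12.677553, F(4.13) = 37.677923
r₂ = 4.130000 − 37.677923·(4.130000 − 2.470000) / (37.677923 − (-12.677553)) = 4.130000 − (62.545352)/(50.355476) = 2.887924
F(2.887924) = -6.544014
r₃ = 2.887924 − (-6.544014)·(2.887924 − 4.130000) / (-6.544014 − 37.677923) = 2.887924 − (8.128166)/(-44.221937) = 3.071727
F(3.071727) = -2.920852
r₄ = 3.071727 − (-2.920852)·(3.071727 − 2.887924) / (-2.920852 − (-6.544014)) = 3.071727 − (-0.536864)/(3.623162) = 3.219903
F(3.219903) = 0.525694
r₅ = 3.219903 − 0.525694·(3.219903 − 3.071727) / (0.525694 − (-2.920852)) = 3.219903 − (0.077895)/(3.446546) = 3.197302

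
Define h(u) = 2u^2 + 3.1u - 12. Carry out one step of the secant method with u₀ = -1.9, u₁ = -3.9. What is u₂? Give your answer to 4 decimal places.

-3.1553

h(-1.9) = -10.670000, h(-3.9) = 6.330000
u₂ = -3.900000 − 6.330000·(-3.900000 − (-1.900000)) / (6.330000 − (-10.670000)) = -3.900000 − (-12.660000)/(17.000000) = -3.155294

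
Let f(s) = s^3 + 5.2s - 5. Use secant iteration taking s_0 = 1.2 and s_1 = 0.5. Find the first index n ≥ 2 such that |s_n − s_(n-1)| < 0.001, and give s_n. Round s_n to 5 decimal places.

f(1.2) = 2.9680000, f(0.5) = -2.2750000
s_2 = 0.5000000 − (-2.2750000)·(-0.7000000)/(-5.2430000) = 0.8037383;  |Δ| = 0.3037383
f(0.8037383) = -0.3013496
s_3 = 0.8037383 − (-0.3013496)·(0.3037383)/(1.9736504) = 0.8501150;  |Δ| = 0.0463767
f(0.8501150) = 0.0349725
s_4 = 0.8501150 − 0.0349725·(0.0463767)/(0.3363221) = 0.8452925;  |Δ| = 0.0048225
f(0.8452925) = -0.0005008
s_5 = 0.8452925 − (-0.0005008)·(-0.0048225)/(-0.0354733) = 0.8453606;  |Δ| = 0.0000681
|s_5 − s_4| = 0.0000681 < 0.001

n = 5, s_n = 0.84536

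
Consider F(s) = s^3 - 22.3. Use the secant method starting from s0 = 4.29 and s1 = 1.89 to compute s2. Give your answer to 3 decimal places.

F(4.29) = 56.65359, F(1.89) = -15.54873
s2 = 1.89000 − (-15.54873)·(1.89000 − 4.29000) / (-15.54873 − 56.65359) = 1.89000 − (37.31695)/(-72.20232) = 2.40684

2.407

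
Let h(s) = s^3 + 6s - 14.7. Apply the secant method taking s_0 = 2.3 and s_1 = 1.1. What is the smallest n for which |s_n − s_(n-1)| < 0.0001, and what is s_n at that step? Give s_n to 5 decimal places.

n = 6, s_n = 1.67157

h(2.3) = 11.2670000, h(1.1) = -6.7690000
s_2 = 1.1000000 − (-6.7690000)·(-1.2000000)/(-18.0360000) = 1.5503659;  |Δ| = 0.4503659
h(1.5503659) = -1.6712913
s_3 = 1.5503659 − (-1.6712913)·(0.4503659)/(5.0977087) = 1.6980191;  |Δ| = 0.1476531
h(1.6980191) = 0.3839597
s_4 = 1.6980191 − 0.3839597·(0.1476531)/(2.0552510) = 1.6704347;  |Δ| = 0.0275844
h(1.6704347) = -0.0162912
s_5 = 1.6704347 − (-0.0162912)·(-0.0275844)/(-0.4002510) = 1.6715574;  |Δ| = 0.0011228
h(1.6715574) = -0.0001497
s_6 = 1.6715574 − (-0.0001497)·(0.0011228)/(0.0161415) = 1.6715678;  |Δ| = 0.0000104
|s_6 − s_5| = 0.0000104 < 0.0001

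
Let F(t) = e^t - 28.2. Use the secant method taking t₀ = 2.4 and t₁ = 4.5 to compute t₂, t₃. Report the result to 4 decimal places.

2.8566, 3.1010

F(2.4) = -17.176824, F(4.5) = 61.817131
t₂ = 4.500000 − 61.817131·(4.500000 − 2.400000) / (61.817131 − (-17.176824)) = 4.500000 − (129.815976)/(78.993955) = 2.856634
F(2.856634) = -10.797149
t₃ = 2.856634 − (-10.797149)·(2.856634 − 4.500000) / (-10.797149 − 61.817131) = 2.856634 − (17.743667)/(-72.614280) = 3.100989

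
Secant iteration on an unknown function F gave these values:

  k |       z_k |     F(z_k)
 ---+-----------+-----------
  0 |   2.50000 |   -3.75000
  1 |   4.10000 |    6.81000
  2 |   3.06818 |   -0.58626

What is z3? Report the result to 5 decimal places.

z3 = 3.06818 − (-0.58626)·(3.06818 − 4.10000) / (-0.58626 − 6.81000)
   = 3.06818 − (0.6049148)/(-7.3962600) = 3.1499666

3.14997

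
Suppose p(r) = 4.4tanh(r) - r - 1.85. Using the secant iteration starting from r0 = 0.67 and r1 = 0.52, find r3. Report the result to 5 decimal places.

p(0.67) = 0.0539115, p(0.52) = -0.2681199
r2 = 0.5200000 − (-0.2681199)·(0.5200000 − 0.6700000) / (-0.2681199 − 0.0539115) = 0.5200000 − (0.0402180)/(-0.3220314) = 0.6448884
p(0.6448884) = 0.0052744
r3 = 0.6448884 − 0.0052744·(0.6448884 − 0.5200000) / (0.0052744 − (-0.2681199)) = 0.6448884 − (0.0006587)/(0.2733943) = 0.6424790

0.64248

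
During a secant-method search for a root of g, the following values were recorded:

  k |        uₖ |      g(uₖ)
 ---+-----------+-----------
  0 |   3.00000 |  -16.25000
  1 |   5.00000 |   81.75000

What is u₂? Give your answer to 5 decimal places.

u₂ = 5.00000 − 81.75000·(5.00000 − 3.00000) / (81.75000 − (-16.25000))
   = 5.00000 − (163.5000000)/(98.0000000) = 3.3316327

3.33163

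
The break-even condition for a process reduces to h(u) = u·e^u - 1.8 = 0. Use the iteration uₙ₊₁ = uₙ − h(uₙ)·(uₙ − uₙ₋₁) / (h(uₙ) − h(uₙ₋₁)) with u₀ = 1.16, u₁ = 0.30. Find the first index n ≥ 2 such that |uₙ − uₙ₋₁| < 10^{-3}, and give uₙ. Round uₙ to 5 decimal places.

h(1.16) = 1.9003226, h(0.30) = -1.3950424
u₂ = 0.3000000 − (-1.3950424)·(-0.8600000)/(-3.2953650) = 0.6640678;  |Δ| = 0.3640678
h(0.6640678) = -0.5099295
u₃ = 0.6640678 − (-0.5099295)·(0.3640678)/(0.8851129) = 0.8738139;  |Δ| = 0.2097460
h(0.8738139) = 0.2936857
u₄ = 0.8738139 − 0.2936857·(0.2097460)/(0.8036152) = 0.7971610;  |Δ| = 0.0766529
h(0.7971610) = -0.0309151
u₅ = 0.7971610 − (-0.0309151)·(-0.0766529)/(-0.3246008) = 0.8044615;  |Δ| = 0.0073004
h(0.8044615) = -0.0016326
u₆ = 0.8044615 − (-0.0016326)·(0.0073004)/(0.0292825) = 0.8048685;  |Δ| = 0.0004070
|u₆ − u₅| = 0.0004070 < 10^{-3}

n = 6, uₙ = 0.80487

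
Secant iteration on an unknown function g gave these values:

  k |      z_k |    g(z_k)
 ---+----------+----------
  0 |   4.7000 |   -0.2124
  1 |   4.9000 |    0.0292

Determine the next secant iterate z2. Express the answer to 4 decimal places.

z2 = 4.9000 − 0.0292·(4.9000 − 4.7000) / (0.0292 − (-0.2124))
   = 4.9000 − (0.005840)/(0.241600) = 4.875828

4.8758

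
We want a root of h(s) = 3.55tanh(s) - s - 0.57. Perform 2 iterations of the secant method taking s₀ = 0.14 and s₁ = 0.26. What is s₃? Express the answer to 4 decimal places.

0.2290

h(0.14) = -0.216222, h(0.26) = 0.072749
s₂ = 0.260000 − 0.072749·(0.260000 − 0.140000) / (0.072749 − (-0.216222)) = 0.260000 − (0.008730)/(0.288971) = 0.229790
h(0.229790) = 0.001903
s₃ = 0.229790 − 0.001903·(0.229790 − 0.260000) / (0.001903 − 0.072749) = 0.229790 − (-0.000057)/(-0.070847) = 0.228978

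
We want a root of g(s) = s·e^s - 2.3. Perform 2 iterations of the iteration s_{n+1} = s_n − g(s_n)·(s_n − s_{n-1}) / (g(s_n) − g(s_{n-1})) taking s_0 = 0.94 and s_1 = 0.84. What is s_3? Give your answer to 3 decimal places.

g(0.94) = 0.10638, g(0.84) = -0.35425
s_2 = 0.84000 − (-0.35425)·(0.84000 − 0.94000) / (-0.35425 − 0.10638) = 0.84000 − (0.03543)/(-0.46063) = 0.91691
g(0.91691) = -0.00633
s_3 = 0.91691 − (-0.00633)·(0.91691 − 0.84000) / (-0.00633 − (-0.35425)) = 0.91691 − (-0.00049)/(0.34792) = 0.91830

0.918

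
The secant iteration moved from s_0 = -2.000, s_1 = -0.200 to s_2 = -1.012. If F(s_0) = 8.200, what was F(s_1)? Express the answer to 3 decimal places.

-6.739

The secant line through (-2.000, 8.200) and (-0.200, F(s_1)) crosses zero at s_2 = -1.012.
So (-2.000, 8.200), (-0.200, F(s_1)), (-1.012, 0) are collinear:
F(s_1) = 8.200 · (-0.200 − (-1.012)) / (-2.000 − (-1.012)) = 8.200 · (0.81200)/(-0.98800) = -6.73927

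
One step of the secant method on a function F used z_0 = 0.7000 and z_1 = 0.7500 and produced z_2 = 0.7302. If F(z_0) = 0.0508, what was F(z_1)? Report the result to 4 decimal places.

-0.0333

The secant line through (0.7000, 0.0508) and (0.7500, F(z_1)) crosses zero at z_2 = 0.7302.
So (0.7000, 0.0508), (0.7500, F(z_1)), (0.7302, 0) are collinear:
F(z_1) = 0.0508 · (0.7500 − 0.7302) / (0.7000 − 0.7302) = 0.0508 · (0.019800)/(-0.030200) = -0.033306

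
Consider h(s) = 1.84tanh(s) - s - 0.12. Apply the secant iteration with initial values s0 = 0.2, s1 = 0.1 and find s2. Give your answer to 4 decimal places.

0.1459

h(0.2) = 0.043171, h(0.1) = -0.036611
s2 = 0.100000 − (-0.036611)·(0.100000 − 0.200000) / (-0.036611 − 0.043171) = 0.100000 − (0.003661)/(-0.079781) = 0.145889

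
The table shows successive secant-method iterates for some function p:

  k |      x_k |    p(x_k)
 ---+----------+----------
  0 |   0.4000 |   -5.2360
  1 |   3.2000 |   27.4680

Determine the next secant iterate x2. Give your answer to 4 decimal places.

0.8483

x2 = 3.2000 − 27.4680·(3.2000 − 0.4000) / (27.4680 − (-5.2360))
   = 3.2000 − (76.910400)/(32.704000) = 0.848288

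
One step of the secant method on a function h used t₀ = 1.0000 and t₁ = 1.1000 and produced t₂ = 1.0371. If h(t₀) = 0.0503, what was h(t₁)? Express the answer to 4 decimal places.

-0.0853

The secant line through (1.0000, 0.0503) and (1.1000, h(t₁)) crosses zero at t₂ = 1.0371.
So (1.0000, 0.0503), (1.1000, h(t₁)), (1.0371, 0) are collinear:
h(t₁) = 0.0503 · (1.1000 − 1.0371) / (1.0000 − 1.0371) = 0.0503 · (0.062900)/(-0.037100) = -0.085280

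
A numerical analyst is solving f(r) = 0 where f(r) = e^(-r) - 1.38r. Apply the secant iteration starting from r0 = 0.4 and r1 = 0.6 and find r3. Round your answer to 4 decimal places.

0.4582

f(0.4) = 0.118320, f(0.6) = -0.279188
r2 = 0.600000 − (-0.279188)·(0.600000 − 0.400000) / (-0.279188 − 0.118320) = 0.600000 − (-0.055838)/(-0.397508) = 0.459531
f(0.459531) = -0.002573
r3 = 0.459531 − (-0.002573)·(0.459531 − 0.600000) / (-0.002573 − (-0.279188)) = 0.459531 − (0.000361)/(0.276616) = 0.458224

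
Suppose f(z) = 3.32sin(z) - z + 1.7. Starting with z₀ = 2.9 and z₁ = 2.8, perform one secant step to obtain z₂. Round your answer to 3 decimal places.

f(2.9) = -0.40569, f(2.8) = 0.01216
z₂ = 2.80000 − 0.01216·(2.80000 − 2.90000) / (0.01216 − (-0.40569)) = 2.80000 − (-0.00122)/(0.41785) = 2.80291

2.803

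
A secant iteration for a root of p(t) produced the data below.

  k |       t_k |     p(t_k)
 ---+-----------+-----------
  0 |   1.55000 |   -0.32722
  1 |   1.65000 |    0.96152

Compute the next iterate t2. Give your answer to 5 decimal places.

1.57539

t2 = 1.65000 − 0.96152·(1.65000 − 1.55000) / (0.96152 − (-0.32722))
   = 1.65000 − (0.0961520)/(1.2887400) = 1.5753907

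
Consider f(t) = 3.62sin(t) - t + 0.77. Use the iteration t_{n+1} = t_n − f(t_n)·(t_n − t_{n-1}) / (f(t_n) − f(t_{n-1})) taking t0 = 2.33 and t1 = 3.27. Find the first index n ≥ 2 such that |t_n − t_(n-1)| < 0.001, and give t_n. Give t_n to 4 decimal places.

n = 5, t_n = 2.6088

f(2.33) = 1.065891, f(3.27) = -2.963558
t2 = 3.270000 − (-2.963558)·(0.940000)/(-4.029450) = 2.578654;  |Δ| = 0.691346
f(2.578654) = 0.123246
t3 = 2.578654 − 0.123246·(-0.691346)/(3.086804) = 2.606257;  |Δ| = 0.027603
f(2.606257) = 0.010413
t4 = 2.606257 − 0.010413·(0.027603)/(-0.112832) = 2.608804;  |Δ| = 0.002547
f(2.608804) = -0.000072
t5 = 2.608804 − (-0.000072)·(0.002547)/(-0.010485) = 2.608787;  |Δ| = 0.000017
|t5 − t4| = 0.000017 < 0.001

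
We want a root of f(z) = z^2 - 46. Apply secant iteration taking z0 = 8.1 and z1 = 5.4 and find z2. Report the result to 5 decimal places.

f(8.1) = 19.6100000, f(5.4) = -16.8400000
z2 = 5.4000000 − (-16.8400000)·(5.4000000 − 8.1000000) / (-16.8400000 − 19.6100000) = 5.4000000 − (45.4680000)/(-36.4500000) = 6.6474074

6.64741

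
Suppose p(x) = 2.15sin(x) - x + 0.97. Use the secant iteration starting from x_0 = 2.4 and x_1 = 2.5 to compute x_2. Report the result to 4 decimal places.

2.4084

p(2.4) = 0.022246, p(2.5) = -0.243285
x_2 = 2.500000 − (-0.243285)·(2.500000 − 2.400000) / (-0.243285 − 0.022246) = 2.500000 − (-0.024328)/(-0.265531) = 2.408378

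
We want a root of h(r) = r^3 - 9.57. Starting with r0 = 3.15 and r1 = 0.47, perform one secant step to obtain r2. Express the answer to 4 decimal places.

1.2844

h(3.15) = 21.685875, h(0.47) = -9.466177
r2 = 0.470000 − (-9.466177)·(0.470000 − 3.150000) / (-9.466177 − 21.685875) = 0.470000 − (25.369354)/(-31.152052) = 1.284372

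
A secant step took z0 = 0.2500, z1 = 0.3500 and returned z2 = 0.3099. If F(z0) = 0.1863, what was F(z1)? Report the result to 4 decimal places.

The secant line through (0.2500, 0.1863) and (0.3500, F(z1)) crosses zero at z2 = 0.3099.
So (0.2500, 0.1863), (0.3500, F(z1)), (0.3099, 0) are collinear:
F(z1) = 0.1863 · (0.3500 − 0.3099) / (0.2500 − 0.3099) = 0.1863 · (0.040100)/(-0.059900) = -0.124718

-0.1247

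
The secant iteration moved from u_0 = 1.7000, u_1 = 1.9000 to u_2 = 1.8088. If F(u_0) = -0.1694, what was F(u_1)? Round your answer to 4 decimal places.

0.1420

The secant line through (1.7000, -0.1694) and (1.9000, F(u_1)) crosses zero at u_2 = 1.8088.
So (1.7000, -0.1694), (1.9000, F(u_1)), (1.8088, 0) are collinear:
F(u_1) = -0.1694 · (1.9000 − 1.8088) / (1.7000 − 1.8088) = -0.1694 · (0.091200)/(-0.108800) = 0.141997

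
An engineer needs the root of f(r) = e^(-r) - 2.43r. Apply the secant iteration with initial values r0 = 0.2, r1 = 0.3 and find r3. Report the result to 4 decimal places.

0.3037

f(0.2) = 0.332731, f(0.3) = 0.011818
r2 = 0.300000 − 0.011818·(0.300000 − 0.200000) / (0.011818 − 0.332731) = 0.300000 − (0.001182)/(-0.320913) = 0.303683
f(0.303683) = 0.000146
r3 = 0.303683 − 0.000146·(0.303683 − 0.300000) / (0.000146 − 0.011818) = 0.303683 − (0.000001)/(-0.011672) = 0.303729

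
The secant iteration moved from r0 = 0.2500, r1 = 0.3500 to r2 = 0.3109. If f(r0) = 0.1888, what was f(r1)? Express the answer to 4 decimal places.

The secant line through (0.2500, 0.1888) and (0.3500, f(r1)) crosses zero at r2 = 0.3109.
So (0.2500, 0.1888), (0.3500, f(r1)), (0.3109, 0) are collinear:
f(r1) = 0.1888 · (0.3500 − 0.3109) / (0.2500 − 0.3109) = 0.1888 · (0.039100)/(-0.060900) = -0.121216

-0.1212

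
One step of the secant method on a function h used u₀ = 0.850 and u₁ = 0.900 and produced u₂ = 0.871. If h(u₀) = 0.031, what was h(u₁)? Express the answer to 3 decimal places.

The secant line through (0.850, 0.031) and (0.900, h(u₁)) crosses zero at u₂ = 0.871.
So (0.850, 0.031), (0.900, h(u₁)), (0.871, 0) are collinear:
h(u₁) = 0.031 · (0.900 − 0.871) / (0.850 − 0.871) = 0.031 · (0.02900)/(-0.02100) = -0.04281

-0.043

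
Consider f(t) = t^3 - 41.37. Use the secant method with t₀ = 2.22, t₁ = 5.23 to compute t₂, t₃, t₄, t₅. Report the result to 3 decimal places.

2.913, 3.239, 3.499, 3.456

f(2.22) = -30.42895, f(5.23) = 101.68567
t₂ = 5.23000 − 101.68567·(5.23000 − 2.22000) / (101.68567 − (-30.42895)) = 5.23000 − (306.07386)/(132.11462) = 2.91327
f(2.91327) = -16.64466
t₃ = 2.91327 − (-16.64466)·(2.91327 − 5.23000) / (-16.64466 − 101.68567) = 2.91327 − (38.56117)/(-118.33032) = 3.23915
f(3.23915) = -7.38461
t₄ = 3.23915 − (-7.38461)·(3.23915 − 2.91327) / (-7.38461 − (-16.64466)) = 3.23915 − (-2.40648)/(9.26004) = 3.49903
f(3.49903) = 1.46919
t₅ = 3.49903 − 1.46919·(3.49903 − 3.23915) / (1.46919 − (-7.38461)) = 3.49903 − (0.38181)/(8.85380) = 3.45590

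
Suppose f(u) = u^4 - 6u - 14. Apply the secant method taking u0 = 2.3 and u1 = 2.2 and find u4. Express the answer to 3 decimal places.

f(2.3) = 0.18410, f(2.2) = -3.77440
u2 = 2.20000 − (-3.77440)·(2.20000 − 2.30000) / (-3.77440 − 0.18410) = 2.20000 − (0.37744)/(-3.95850) = 2.29535
f(2.29535) = -0.01365
u3 = 2.29535 − (-0.01365)·(2.29535 − 2.20000) / (-0.01365 − (-3.77440)) = 2.29535 − (-0.00130)/(3.76075) = 2.29570
f(2.29570) = 0.00102
u4 = 2.29570 − 0.00102·(2.29570 − 2.29535) / (0.00102 − (-0.01365)) = 2.29570 − (0.00000)/(0.01467) = 2.29567

2.296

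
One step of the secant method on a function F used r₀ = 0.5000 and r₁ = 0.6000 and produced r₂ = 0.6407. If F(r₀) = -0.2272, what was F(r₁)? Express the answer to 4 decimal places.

The secant line through (0.5000, -0.2272) and (0.6000, F(r₁)) crosses zero at r₂ = 0.6407.
So (0.5000, -0.2272), (0.6000, F(r₁)), (0.6407, 0) are collinear:
F(r₁) = -0.2272 · (0.6000 − 0.6407) / (0.5000 − 0.6407) = -0.2272 · (-0.040700)/(-0.140700) = -0.065722

-0.0657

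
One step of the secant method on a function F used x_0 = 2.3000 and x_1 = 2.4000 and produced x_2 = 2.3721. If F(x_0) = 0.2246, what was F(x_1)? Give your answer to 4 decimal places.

-0.0869

The secant line through (2.3000, 0.2246) and (2.4000, F(x_1)) crosses zero at x_2 = 2.3721.
So (2.3000, 0.2246), (2.4000, F(x_1)), (2.3721, 0) are collinear:
F(x_1) = 0.2246 · (2.4000 − 2.3721) / (2.3000 − 2.3721) = 0.2246 · (0.027900)/(-0.072100) = -0.086912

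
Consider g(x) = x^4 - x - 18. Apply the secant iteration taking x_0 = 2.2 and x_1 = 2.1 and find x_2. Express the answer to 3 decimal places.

g(2.2) = 3.22560, g(2.1) = -0.65190
x_2 = 2.10000 − (-0.65190)·(2.10000 − 2.20000) / (-0.65190 − 3.22560) = 2.10000 − (0.06519)/(-3.87750) = 2.11681

2.117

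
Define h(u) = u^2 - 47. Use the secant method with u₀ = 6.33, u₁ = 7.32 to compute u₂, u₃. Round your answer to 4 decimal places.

6.8378, 6.8551

h(6.33) = -6.931100, h(7.32) = 6.582400
u₂ = 7.320000 − 6.582400·(7.320000 − 6.330000) / (6.582400 − (-6.931100)) = 7.320000 − (6.516576)/(13.513500) = 6.837773
h(6.837773) = -0.244862
u₃ = 6.837773 − (-0.244862)·(6.837773 − 7.320000) / (-0.244862 − 6.582400) = 6.837773 − (0.118079)/(-6.827262) = 6.855068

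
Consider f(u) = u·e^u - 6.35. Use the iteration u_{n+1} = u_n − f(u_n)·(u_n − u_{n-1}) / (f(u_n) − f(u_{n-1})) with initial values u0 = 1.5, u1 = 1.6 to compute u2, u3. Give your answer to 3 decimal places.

f(1.5) = 0.37253, f(1.6) = 1.57485
u2 = 1.60000 − 1.57485·(1.60000 − 1.50000) / (1.57485 − 0.37253) = 1.60000 − (0.15749)/(1.20232) = 1.46902
f(1.46902) = 0.03281
u3 = 1.46902 − 0.03281·(1.46902 − 1.60000) / (0.03281 − 1.57485) = 1.46902 − (-0.00430)/(-1.54205) = 1.46623

1.469, 1.466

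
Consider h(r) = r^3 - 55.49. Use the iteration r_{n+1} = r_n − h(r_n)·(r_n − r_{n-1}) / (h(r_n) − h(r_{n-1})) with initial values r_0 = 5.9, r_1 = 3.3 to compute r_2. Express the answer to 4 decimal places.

h(5.9) = 149.889000, h(3.3) = -19.553000
r_2 = 3.300000 − (-19.553000)·(3.300000 − 5.900000) / (-19.553000 − 149.889000) = 3.300000 − (50.837800)/(-169.442000) = 3.600031

3.6000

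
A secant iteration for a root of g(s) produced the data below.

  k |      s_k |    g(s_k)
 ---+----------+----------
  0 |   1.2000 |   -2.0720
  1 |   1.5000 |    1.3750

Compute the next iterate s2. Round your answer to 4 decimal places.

s2 = 1.5000 − 1.3750·(1.5000 − 1.2000) / (1.3750 − (-2.0720))
   = 1.5000 − (0.412500)/(3.447000) = 1.380331

1.3803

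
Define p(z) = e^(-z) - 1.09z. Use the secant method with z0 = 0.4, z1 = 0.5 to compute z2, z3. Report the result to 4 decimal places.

p(0.4) = 0.234320, p(0.5) = 0.061531
z2 = 0.500000 − 0.061531·(0.500000 − 0.400000) / (0.061531 − 0.234320) = 0.500000 − (0.006153)/(-0.172789) = 0.535610
p(0.535610) = 0.001497
z3 = 0.535610 − 0.001497·(0.535610 − 0.500000) / (0.001497 − 0.061531) = 0.535610 − (0.000053)/(-0.060034) = 0.536498

0.5356, 0.5365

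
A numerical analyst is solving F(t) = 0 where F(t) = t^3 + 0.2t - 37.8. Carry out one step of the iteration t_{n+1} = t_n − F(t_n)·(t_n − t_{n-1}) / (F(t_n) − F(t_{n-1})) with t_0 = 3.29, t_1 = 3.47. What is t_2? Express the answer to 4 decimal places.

3.3344

F(3.29) = -1.530711, F(3.47) = 4.675923
t_2 = 3.470000 − 4.675923·(3.470000 − 3.290000) / (4.675923 − (-1.530711)) = 3.470000 − (0.841666)/(6.206634) = 3.334392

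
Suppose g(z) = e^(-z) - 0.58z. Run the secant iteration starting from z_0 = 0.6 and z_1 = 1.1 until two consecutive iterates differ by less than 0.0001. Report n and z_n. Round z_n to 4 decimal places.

g(0.6) = 0.200812, g(1.1) = -0.305129
z_2 = 1.100000 − (-0.305129)·(0.500000)/(-0.505941) = 0.798454;  |Δ| = 0.301546
g(0.798454) = -0.013079
z_3 = 0.798454 − (-0.013079)·(-0.301546)/(0.292050) = 0.784950;  |Δ| = 0.013504
g(0.784950) = 0.000872
z_4 = 0.784950 − 0.000872·(-0.013504)/(0.013951) = 0.785794;  |Δ| = 0.000844
g(0.785794) = -0.000002
z_5 = 0.785794 − (-0.000002)·(0.000844)/(-0.000874) = 0.785791;  |Δ| = 0.000002
|z_5 − z_4| = 0.000002 < 0.0001

n = 5, z_n = 0.7858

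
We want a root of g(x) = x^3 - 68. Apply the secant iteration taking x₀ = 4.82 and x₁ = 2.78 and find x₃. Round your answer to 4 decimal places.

4.1883

g(4.82) = 43.980168, g(2.78) = -46.515048
x₂ = 2.780000 − (-46.515048)·(2.780000 − 4.820000) / (-46.515048 − 43.980168) = 2.780000 − (94.890698)/(-90.495216) = 3.828571
g(3.828571) = -11.880956
x₃ = 3.828571 − (-11.880956)·(3.828571 − 2.780000) / (-11.880956 − (-46.515048)) = 3.828571 − (-12.458031)/(34.634092) = 4.188276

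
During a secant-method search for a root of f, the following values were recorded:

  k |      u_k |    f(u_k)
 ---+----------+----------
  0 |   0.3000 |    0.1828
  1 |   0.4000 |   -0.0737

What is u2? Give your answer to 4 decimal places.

0.3713

u2 = 0.4000 − (-0.0737)·(0.4000 − 0.3000) / (-0.0737 − 0.1828)
   = 0.4000 − (-0.007370)/(-0.256500) = 0.371267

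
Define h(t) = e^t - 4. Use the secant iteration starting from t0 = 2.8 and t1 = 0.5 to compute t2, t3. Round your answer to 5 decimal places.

0.86550, 1.68134

h(2.8) = 12.4446468, h(0.5) = -2.3512787
t2 = 0.5000000 − (-2.3512787)·(0.5000000 − 2.8000000) / (-2.3512787 − 12.4446468) = 0.5000000 − (5.4079411)/(-14.7959255) = 0.8655020
h(0.8655020) = -1.6238012
t3 = 0.8655020 − (-1.6238012)·(0.8655020 − 0.5000000) / (-1.6238012 − (-2.3512787)) = 0.8655020 − (-0.5935027)/(0.7274775) = 1.6813385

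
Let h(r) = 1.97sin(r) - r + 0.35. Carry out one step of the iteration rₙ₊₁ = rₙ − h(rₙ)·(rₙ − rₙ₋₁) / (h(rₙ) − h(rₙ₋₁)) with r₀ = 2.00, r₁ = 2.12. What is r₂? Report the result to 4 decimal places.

2.0734

h(2.00) = 0.141316, h(2.12) = -0.089707
r₂ = 2.120000 − (-0.089707)·(2.120000 − 2.000000) / (-0.089707 − 0.141316) = 2.120000 − (-0.010765)/(-0.231023) = 2.073404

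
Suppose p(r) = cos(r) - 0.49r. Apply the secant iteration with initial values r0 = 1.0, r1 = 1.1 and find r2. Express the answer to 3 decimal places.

p(1.0) = 0.05030, p(1.1) = -0.08540
r2 = 1.10000 − (-0.08540)·(1.10000 − 1.00000) / (-0.08540 − 0.05030) = 1.10000 − (-0.00854)/(-0.13571) = 1.03707

1.037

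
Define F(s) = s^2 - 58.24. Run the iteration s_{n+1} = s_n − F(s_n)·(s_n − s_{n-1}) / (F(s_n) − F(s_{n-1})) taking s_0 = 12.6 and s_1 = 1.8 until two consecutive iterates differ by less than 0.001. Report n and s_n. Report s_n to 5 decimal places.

n = 7, s_n = 7.63151

F(12.6) = 100.5200000, F(1.8) = -55.0000000
s_2 = 1.8000000 − (-55.0000000)·(-10.8000000)/(-155.5200000) = 5.6194444;  |Δ| = 3.8194444
F(5.6194444) = -26.6618441
s_3 = 5.6194444 − (-26.6618441)·(3.8194444)/(28.3381559) = 9.2129539;  |Δ| = 3.5935095
F(9.2129539) = 26.6385205
s_4 = 9.2129539 − 26.6385205·(3.5935095)/(53.3003646) = 7.4169854;  |Δ| = 1.7959685
F(7.4169854) = -3.2283270
s_5 = 7.4169854 − (-3.2283270)·(-1.7959685)/(-29.8668475) = 7.6111128;  |Δ| = 0.1941274
F(7.6111128) = -0.3109613
s_6 = 7.6111128 − (-0.3109613)·(0.1941274)/(2.9173658) = 7.6318048;  |Δ| = 0.0206920
F(7.6318048) = 0.0044450
s_7 = 7.6318048 − 0.0044450·(0.0206920)/(0.3154063) = 7.6315132;  |Δ| = 0.0002916
|s_7 − s_6| = 0.0002916 < 0.001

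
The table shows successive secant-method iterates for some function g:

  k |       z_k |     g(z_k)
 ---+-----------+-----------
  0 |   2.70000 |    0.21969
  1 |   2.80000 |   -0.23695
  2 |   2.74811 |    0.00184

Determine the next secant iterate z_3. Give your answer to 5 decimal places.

z_3 = 2.74811 − 0.00184·(2.74811 − 2.80000) / (0.00184 − (-0.23695))
   = 2.74811 − (-0.0000955)/(0.2387900) = 2.7485098

2.74851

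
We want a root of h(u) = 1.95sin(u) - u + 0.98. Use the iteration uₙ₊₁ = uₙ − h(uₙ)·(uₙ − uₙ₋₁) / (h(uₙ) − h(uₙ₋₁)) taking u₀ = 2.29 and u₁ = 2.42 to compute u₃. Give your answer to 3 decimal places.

2.357

h(2.29) = 0.15704, h(2.42) = -0.15187
u₂ = 2.42000 − (-0.15187)·(2.42000 − 2.29000) / (-0.15187 − 0.15704) = 2.42000 − (-0.01974)/(-0.30891) = 2.35609
h(2.35609) = 0.00291
u₃ = 2.35609 − 0.00291·(2.35609 − 2.42000) / (0.00291 − (-0.15187)) = 2.35609 − (-0.00019)/(0.15478) = 2.35729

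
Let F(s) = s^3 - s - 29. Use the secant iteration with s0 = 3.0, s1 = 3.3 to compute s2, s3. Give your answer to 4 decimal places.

F(3.0) = -5.000000, F(3.3) = 3.637000
s2 = 3.300000 − 3.637000·(3.300000 − 3.000000) / (3.637000 − (-5.000000)) = 3.300000 − (1.091100)/(8.637000) = 3.173671
F(3.173671) = -0.207849
s3 = 3.173671 − (-0.207849)·(3.173671 − 3.300000) / (-0.207849 − 3.637000) = 3.173671 − (0.026257)/(-3.844849) = 3.180501

3.1737, 3.1805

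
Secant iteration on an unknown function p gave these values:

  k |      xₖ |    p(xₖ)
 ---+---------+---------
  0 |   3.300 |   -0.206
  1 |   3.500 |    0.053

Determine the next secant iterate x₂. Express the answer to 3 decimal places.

3.459

x₂ = 3.500 − 0.053·(3.500 − 3.300) / (0.053 − (-0.206))
   = 3.500 − (0.01060)/(0.25900) = 3.45907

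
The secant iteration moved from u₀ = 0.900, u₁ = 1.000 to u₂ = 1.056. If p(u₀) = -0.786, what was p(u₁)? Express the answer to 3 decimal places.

-0.282

The secant line through (0.900, -0.786) and (1.000, p(u₁)) crosses zero at u₂ = 1.056.
So (0.900, -0.786), (1.000, p(u₁)), (1.056, 0) are collinear:
p(u₁) = -0.786 · (1.000 − 1.056) / (0.900 − 1.056) = -0.786 · (-0.05600)/(-0.15600) = -0.28215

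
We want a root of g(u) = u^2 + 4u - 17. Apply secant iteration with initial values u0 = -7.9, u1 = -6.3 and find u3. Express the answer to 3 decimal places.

g(-7.9) = 13.81000, g(-6.3) = -2.51000
u2 = -6.30000 − (-2.51000)·(-6.30000 − (-7.90000)) / (-2.51000 − 13.81000) = -6.30000 − (-4.01600)/(-16.32000) = -6.54608
g(-6.54608) = -0.33317
u3 = -6.54608 − (-0.33317)·(-6.54608 − (-6.30000)) / (-0.33317 − (-2.51000)) = -6.54608 − (0.08199)/(2.17683) = -6.58374

-6.584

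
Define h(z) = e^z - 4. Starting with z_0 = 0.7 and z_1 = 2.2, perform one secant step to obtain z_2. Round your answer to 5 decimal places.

1.12494

h(0.7) = -1.9862473, h(2.2) = 5.0250135
z_2 = 2.2000000 − 5.0250135·(2.2000000 − 0.7000000) / (5.0250135 − (-1.9862473)) = 2.2000000 − (7.5375202)/(7.0112608) = 1.1249408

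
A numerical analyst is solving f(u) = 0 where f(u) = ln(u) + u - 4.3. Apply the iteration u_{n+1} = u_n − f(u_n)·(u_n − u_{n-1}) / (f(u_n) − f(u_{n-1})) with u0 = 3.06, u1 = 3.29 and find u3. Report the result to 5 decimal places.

3.15197

f(3.06) = -0.1215851, f(3.29) = 0.1808876
u2 = 3.2900000 − 0.1808876·(3.2900000 − 3.0600000) / (0.1808876 − (-0.1215851)) = 3.2900000 − (0.0416041)/(0.3024726) = 3.1524532
f(3.1524532) = 0.0006342
u3 = 3.1524532 − 0.0006342·(3.1524532 − 3.2900000) / (0.0006342 − 0.1808876) = 3.1524532 − (-0.0000872)/(-0.1802534) = 3.1519693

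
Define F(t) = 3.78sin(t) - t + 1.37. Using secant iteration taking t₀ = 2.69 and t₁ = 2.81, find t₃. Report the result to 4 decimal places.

F(2.69) = 0.329589, F(2.81) = -0.209424
t₂ = 2.810000 − (-0.209424)·(2.810000 − 2.690000) / (-0.209424 − 0.329589) = 2.810000 − (-0.025131)/(-0.539012) = 2.763376
F(2.763376) = 0.002440
t₃ = 2.763376 − 0.002440·(2.763376 − 2.810000) / (0.002440 − (-0.209424)) = 2.763376 − (-0.000114)/(0.211864) = 2.763913

2.7639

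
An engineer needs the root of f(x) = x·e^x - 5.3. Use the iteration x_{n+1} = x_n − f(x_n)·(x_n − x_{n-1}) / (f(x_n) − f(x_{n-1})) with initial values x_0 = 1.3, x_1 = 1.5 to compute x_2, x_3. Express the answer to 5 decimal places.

1.35428, 1.35957

f(1.3) = -0.5299143, f(1.5) = 1.4225336
x_2 = 1.5000000 − 1.4225336·(1.5000000 − 1.3000000) / (1.4225336 − (-0.5299143)) = 1.5000000 − (0.2845067)/(1.9524479) = 1.3542820
f(1.3542820) = -0.0535403
x_3 = 1.3542820 − (-0.0535403)·(1.3542820 − 1.5000000) / (-0.0535403 − 1.4225336) = 1.3542820 − (0.0078018)/(-1.4760739) = 1.3595675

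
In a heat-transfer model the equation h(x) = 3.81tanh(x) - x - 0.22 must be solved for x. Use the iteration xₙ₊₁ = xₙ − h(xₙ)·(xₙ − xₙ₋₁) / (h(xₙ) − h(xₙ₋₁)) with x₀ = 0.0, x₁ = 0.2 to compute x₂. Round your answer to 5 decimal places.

0.07971

h(0.0) = -0.2200000, h(0.2) = 0.3320000
x₂ = 0.2000000 − 0.3320000·(0.2000000 − 0.0000000) / (0.3320000 − (-0.2200000)) = 0.2000000 − (0.0664000)/(0.5520000) = 0.0797101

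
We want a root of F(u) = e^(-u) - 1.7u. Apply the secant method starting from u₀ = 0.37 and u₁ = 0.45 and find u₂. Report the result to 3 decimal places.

F(0.37) = 0.06173, F(0.45) = -0.12737
u₂ = 0.45000 − (-0.12737)·(0.45000 − 0.37000) / (-0.12737 − 0.06173) = 0.45000 − (-0.01019)/(-0.18911) = 0.39612

0.396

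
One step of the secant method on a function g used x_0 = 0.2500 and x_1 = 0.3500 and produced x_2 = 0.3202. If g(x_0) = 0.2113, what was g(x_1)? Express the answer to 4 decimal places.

The secant line through (0.2500, 0.2113) and (0.3500, g(x_1)) crosses zero at x_2 = 0.3202.
So (0.2500, 0.2113), (0.3500, g(x_1)), (0.3202, 0) are collinear:
g(x_1) = 0.2113 · (0.3500 − 0.3202) / (0.2500 − 0.3202) = 0.2113 · (0.029800)/(-0.070200) = -0.089697

-0.0897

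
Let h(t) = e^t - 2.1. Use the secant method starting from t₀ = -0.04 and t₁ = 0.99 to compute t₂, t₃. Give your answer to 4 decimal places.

h(-0.04) = -1.139211, h(0.99) = 0.591234
t₂ = 0.990000 − 0.591234·(0.990000 − (-0.040000)) / (0.591234 − (-1.139211)) = 0.990000 − (0.608972)/(1.730445) = 0.638084
h(0.638084) = -0.207150
t₃ = 0.638084 − (-0.207150)·(0.638084 − 0.990000) / (-0.207150 − 0.591234) = 0.638084 − (0.072899)/(-0.798384) = 0.729392

0.6381, 0.7294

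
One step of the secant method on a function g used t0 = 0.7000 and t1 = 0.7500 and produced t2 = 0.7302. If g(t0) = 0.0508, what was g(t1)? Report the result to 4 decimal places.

The secant line through (0.7000, 0.0508) and (0.7500, g(t1)) crosses zero at t2 = 0.7302.
So (0.7000, 0.0508), (0.7500, g(t1)), (0.7302, 0) are collinear:
g(t1) = 0.0508 · (0.7500 − 0.7302) / (0.7000 − 0.7302) = 0.0508 · (0.019800)/(-0.030200) = -0.033306

-0.0333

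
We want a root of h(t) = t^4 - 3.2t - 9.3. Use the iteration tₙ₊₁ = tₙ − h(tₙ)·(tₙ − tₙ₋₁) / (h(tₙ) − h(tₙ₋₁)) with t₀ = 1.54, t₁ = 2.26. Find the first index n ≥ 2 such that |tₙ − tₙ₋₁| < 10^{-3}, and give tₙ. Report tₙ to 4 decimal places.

n = 6, tₙ = 1.9895

h(1.54) = -8.603513, h(2.26) = 9.555578
t₂ = 2.260000 − 9.555578·(0.720000)/(18.159091) = 1.881126;  |Δ| = 0.378874
h(1.881126) = -2.797676
t₃ = 1.881126 − (-2.797676)·(-0.378874)/(-12.353254) = 1.966930;  |Δ| = 0.085805
h(1.966930) = -0.626449
t₄ = 1.966930 − (-0.626449)·(0.085805)/(2.171227) = 1.991687;  |Δ| = 0.024757
h(1.991687) = 0.062238
t₅ = 1.991687 − 0.062238·(0.024757)/(0.688687) = 1.989450;  |Δ| = 0.002237
h(1.989450) = -0.001188
t₆ = 1.989450 − (-0.001188)·(-0.002237)/(-0.063426) = 1.989492;  |Δ| = 0.000042
|t₆ − t₅| = 0.000042 < 10^{-3}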